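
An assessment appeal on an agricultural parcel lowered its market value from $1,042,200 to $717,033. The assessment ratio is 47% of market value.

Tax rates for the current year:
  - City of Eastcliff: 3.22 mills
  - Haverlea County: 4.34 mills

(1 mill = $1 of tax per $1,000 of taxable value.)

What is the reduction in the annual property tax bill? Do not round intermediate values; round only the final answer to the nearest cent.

Old assessed value = $1,042,200 × 0.47 = $489,834
New assessed value = $717,033 × 0.47 = $337,005.51
Combined rate = 0.00322 + 0.00434 = 0.00756
Old tax = $489,834 × 0.00756 = $3,703.14504
New tax = $337,005.51 × 0.00756 = $2,547.7616556
Reduction = $3,703.14504 − $2,547.7616556 = $1,155.3833844

$1,155.38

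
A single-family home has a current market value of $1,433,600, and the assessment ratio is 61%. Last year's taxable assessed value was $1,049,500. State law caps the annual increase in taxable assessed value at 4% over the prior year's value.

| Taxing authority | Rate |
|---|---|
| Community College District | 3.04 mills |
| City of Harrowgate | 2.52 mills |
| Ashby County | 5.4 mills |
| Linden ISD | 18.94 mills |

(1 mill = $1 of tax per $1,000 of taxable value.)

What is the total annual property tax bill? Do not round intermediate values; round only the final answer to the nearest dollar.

$26,147

Uncapped assessed value = $1,433,600 × 0.61 = $874,496
Cap limit = $1,049,500 × 1.04 = $1,091,480
Taxable assessed value = min($874,496, $1,091,480) = $874,496 (cap does not bind)
Community College District: $874,496 × 0.00304 = $2,658.46784
City of Harrowgate: $874,496 × 0.00252 = $2,203.72992
Ashby County: $874,496 × 0.0054 = $4,722.2784
Linden ISD: $874,496 × 0.01894 = $16,562.95424
Total = $26,147.4304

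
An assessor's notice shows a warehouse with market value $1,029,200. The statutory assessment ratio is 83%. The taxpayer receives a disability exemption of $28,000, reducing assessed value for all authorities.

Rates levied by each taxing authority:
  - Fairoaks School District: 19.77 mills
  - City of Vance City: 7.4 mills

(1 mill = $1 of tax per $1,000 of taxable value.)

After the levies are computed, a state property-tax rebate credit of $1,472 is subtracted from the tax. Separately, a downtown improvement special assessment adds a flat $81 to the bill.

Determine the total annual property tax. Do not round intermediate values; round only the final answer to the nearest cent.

$21,057.83

Assessed value = $1,029,200 × 0.83 = $854,236
Taxable value = $854,236 − $28,000 = $826,236
Fairoaks School District: $826,236 × 0.01977 = $16,334.68572
City of Vance City: $826,236 × 0.0074 = $6,114.1464
Levies subtotal = $22,448.83212
After credit = $22,448.83212 − $1,472 = $20,976.83212
Total = $20,976.83212 + $81 = $21,057.83212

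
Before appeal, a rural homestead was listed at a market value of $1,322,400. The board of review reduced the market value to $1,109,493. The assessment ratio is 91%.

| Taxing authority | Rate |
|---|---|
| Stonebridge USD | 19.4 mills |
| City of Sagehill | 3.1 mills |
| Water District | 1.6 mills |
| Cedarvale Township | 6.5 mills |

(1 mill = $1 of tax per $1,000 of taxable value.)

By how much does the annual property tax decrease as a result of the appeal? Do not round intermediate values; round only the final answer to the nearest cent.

$5,928.61

Old assessed value = $1,322,400 × 0.91 = $1,203,384
New assessed value = $1,109,493 × 0.91 = $1,009,638.63
Combined rate = 0.0194 + 0.0031 + 0.0016 + 0.0065 = 0.0306
Old tax = $1,203,384 × 0.0306 = $36,823.5504
New tax = $1,009,638.63 × 0.0306 = $30,894.942078
Reduction = $36,823.5504 − $30,894.942078 = $5,928.608322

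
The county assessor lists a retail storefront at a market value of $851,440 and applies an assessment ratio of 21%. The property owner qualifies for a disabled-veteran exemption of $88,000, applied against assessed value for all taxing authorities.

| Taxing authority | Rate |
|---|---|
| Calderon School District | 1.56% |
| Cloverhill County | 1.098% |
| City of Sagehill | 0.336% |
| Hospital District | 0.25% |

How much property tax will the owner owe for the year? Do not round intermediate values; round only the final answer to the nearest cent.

$2,945.63

Assessed value = $851,440 × 0.21 = $178,802.4
Taxable value = $178,802.4 − $88,000 = $90,802.4
Calderon School District: $90,802.4 × 0.0156 = $1,416.51744
Cloverhill County: $90,802.4 × 0.01098 = $997.010352
City of Sagehill: $90,802.4 × 0.00336 = $305.096064
Hospital District: $90,802.4 × 0.0025 = $227.006
Total = $1,416.51744 + $997.010352 + $305.096064 + $227.006 = $2,945.629856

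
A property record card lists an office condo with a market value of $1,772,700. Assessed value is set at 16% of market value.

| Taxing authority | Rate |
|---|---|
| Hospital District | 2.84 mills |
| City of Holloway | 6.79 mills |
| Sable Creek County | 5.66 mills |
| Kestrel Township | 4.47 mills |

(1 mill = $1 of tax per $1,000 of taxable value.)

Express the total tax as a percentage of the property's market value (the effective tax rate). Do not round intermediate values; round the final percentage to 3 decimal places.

Assessed value = $1,772,700 × 0.16 = $283,632
Hospital District: $283,632 × 0.00284 = $805.51488
City of Holloway: $283,632 × 0.00679 = $1,925.86128
Sable Creek County: $283,632 × 0.00566 = $1,605.35712
Kestrel Township: $283,632 × 0.00447 = $1,267.83504
Total tax = $5,604.56832
Effective rate = $5,604.56832 ÷ $1,772,700 = 0.316% of market value

0.316%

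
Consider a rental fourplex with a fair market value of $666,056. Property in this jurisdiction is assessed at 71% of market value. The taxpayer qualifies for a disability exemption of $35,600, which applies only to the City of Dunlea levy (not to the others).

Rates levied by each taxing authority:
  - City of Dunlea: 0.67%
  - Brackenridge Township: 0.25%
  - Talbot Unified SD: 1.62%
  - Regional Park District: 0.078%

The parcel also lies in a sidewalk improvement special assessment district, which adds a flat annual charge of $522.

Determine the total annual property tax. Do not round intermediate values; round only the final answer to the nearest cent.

$12,664.00

Assessed value = $666,056 × 0.71 = $472,899.76
City of Dunlea: ($472,899.76 − $35,600) × 0.0067 = $437,299.76 × 0.0067 = $2,929.908392
Brackenridge Township: $472,899.76 × 0.0025 = $1,182.2494
Talbot Unified SD: $472,899.76 × 0.0162 = $7,660.976112
Regional Park District: $472,899.76 × 0.00078 = $368.8618128
Levies subtotal = $12,141.9957168
Total = $12,141.9957168 + $522 = $12,663.9957168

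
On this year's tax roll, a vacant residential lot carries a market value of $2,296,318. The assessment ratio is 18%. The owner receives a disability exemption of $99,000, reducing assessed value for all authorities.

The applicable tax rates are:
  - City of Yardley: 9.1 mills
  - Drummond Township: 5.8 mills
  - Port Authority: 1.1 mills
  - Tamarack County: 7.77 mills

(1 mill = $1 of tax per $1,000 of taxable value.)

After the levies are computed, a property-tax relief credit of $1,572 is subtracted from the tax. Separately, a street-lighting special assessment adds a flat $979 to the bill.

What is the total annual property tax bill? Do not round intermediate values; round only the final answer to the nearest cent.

$6,878.80

Assessed value = $2,296,318 × 0.18 = $413,337.24
Taxable value = $413,337.24 − $99,000 = $314,337.24
City of Yardley: $314,337.24 × 0.0091 = $2,860.468884
Drummond Township: $314,337.24 × 0.0058 = $1,823.155992
Port Authority: $314,337.24 × 0.0011 = $345.770964
Tamarack County: $314,337.24 × 0.00777 = $2,442.4003548
Levies subtotal = $7,471.7961948
After credit = $7,471.7961948 − $1,572 = $5,899.7961948
Total = $5,899.7961948 + $979 = $6,878.7961948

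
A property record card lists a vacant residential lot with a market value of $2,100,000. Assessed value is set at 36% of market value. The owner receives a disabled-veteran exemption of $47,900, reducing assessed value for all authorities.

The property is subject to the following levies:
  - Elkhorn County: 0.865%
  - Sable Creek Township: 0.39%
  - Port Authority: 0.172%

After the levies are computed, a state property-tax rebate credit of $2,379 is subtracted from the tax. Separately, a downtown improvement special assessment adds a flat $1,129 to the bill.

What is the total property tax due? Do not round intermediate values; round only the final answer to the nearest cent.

Assessed value = $2,100,000 × 0.36 = $756,000
Taxable value = $756,000 − $47,900 = $708,100
Elkhorn County: $708,100 × 0.00865 = $6,125.065
Sable Creek Township: $708,100 × 0.0039 = $2,761.59
Port Authority: $708,100 × 0.00172 = $1,217.932
Levies subtotal = $10,104.587
After credit = $10,104.587 − $2,379 = $7,725.587
Total = $7,725.587 + $1,129 = $8,854.587

$8,854.59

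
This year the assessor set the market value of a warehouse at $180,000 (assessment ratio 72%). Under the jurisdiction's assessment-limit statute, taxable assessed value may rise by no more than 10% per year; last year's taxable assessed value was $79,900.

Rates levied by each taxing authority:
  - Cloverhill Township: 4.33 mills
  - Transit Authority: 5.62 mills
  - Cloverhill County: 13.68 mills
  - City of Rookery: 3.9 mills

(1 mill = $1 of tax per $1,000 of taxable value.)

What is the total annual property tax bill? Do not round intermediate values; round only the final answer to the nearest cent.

$2,419.61

Uncapped assessed value = $180,000 × 0.72 = $129,600
Cap limit = $79,900 × 1.1 = $87,890
Taxable assessed value = min($129,600, $87,890) = $87,890 (cap binds)
Cloverhill Township: $87,890 × 0.00433 = $380.5637
Transit Authority: $87,890 × 0.00562 = $493.9418
Cloverhill County: $87,890 × 0.01368 = $1,202.3352
City of Rookery: $87,890 × 0.0039 = $342.771
Total = $2,419.6117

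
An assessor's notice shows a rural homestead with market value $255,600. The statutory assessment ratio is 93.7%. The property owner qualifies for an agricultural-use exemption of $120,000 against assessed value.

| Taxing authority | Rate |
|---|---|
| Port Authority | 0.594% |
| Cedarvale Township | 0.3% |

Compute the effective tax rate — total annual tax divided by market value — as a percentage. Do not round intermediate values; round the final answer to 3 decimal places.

Assessed value = $255,600 × 0.937 = $239,497.2
Taxable value = $239,497.2 − $120,000 = $119,497.2
Port Authority: $119,497.2 × 0.00594 = $709.813368
Cedarvale Township: $119,497.2 × 0.003 = $358.4916
Total tax = $1,068.304968
Effective rate = $1,068.304968 ÷ $255,600 = 0.418% of market value

0.418%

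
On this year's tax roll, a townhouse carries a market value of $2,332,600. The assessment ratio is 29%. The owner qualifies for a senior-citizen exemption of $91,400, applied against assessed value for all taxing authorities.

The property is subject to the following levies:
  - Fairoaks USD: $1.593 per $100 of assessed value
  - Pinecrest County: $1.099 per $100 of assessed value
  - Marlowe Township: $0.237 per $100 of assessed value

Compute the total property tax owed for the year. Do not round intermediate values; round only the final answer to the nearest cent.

$17,136.23

Assessed value = $2,332,600 × 0.29 = $676,454
Taxable value = $676,454 − $91,400 = $585,054
Fairoaks USD: $585,054 × 0.01593 = $9,319.91022
Pinecrest County: $585,054 × 0.01099 = $6,429.74346
Marlowe Township: $585,054 × 0.00237 = $1,386.57798
Total = $9,319.91022 + $6,429.74346 + $1,386.57798 = $17,136.23166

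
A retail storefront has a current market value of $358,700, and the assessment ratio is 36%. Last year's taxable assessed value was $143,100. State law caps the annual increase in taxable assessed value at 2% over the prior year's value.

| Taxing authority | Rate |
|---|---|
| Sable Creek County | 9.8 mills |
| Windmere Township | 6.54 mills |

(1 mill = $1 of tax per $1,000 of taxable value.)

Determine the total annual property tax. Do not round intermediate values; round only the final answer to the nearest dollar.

$2,110

Uncapped assessed value = $358,700 × 0.36 = $129,132
Cap limit = $143,100 × 1.02 = $145,962
Taxable assessed value = min($129,132, $145,962) = $129,132 (cap does not bind)
Sable Creek County: $129,132 × 0.0098 = $1,265.4936
Windmere Township: $129,132 × 0.00654 = $844.52328
Total = $2,110.01688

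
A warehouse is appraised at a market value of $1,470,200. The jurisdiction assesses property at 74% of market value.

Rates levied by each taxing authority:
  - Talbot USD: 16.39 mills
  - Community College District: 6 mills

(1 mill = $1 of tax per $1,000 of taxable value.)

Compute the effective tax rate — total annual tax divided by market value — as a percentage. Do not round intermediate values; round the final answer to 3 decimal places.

Assessed value = $1,470,200 × 0.74 = $1,087,948
Talbot USD: $1,087,948 × 0.01639 = $17,831.46772
Community College District: $1,087,948 × 0.006 = $6,527.688
Total tax = $24,359.15572
Effective rate = $24,359.15572 ÷ $1,470,200 = 1.657% of market value

1.657%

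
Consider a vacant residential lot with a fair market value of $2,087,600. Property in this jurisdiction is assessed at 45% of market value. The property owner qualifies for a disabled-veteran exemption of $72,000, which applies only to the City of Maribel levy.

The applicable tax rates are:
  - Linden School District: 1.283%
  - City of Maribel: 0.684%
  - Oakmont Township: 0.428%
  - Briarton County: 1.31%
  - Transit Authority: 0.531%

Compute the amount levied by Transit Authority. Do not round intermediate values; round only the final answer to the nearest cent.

$4,988.32

Assessed value = $2,087,600 × 0.45 = $939,420
Transit Authority taxable value = $939,420 (exemption does not apply)
Transit Authority levy = $939,420 × 0.00531 = $4,988.3202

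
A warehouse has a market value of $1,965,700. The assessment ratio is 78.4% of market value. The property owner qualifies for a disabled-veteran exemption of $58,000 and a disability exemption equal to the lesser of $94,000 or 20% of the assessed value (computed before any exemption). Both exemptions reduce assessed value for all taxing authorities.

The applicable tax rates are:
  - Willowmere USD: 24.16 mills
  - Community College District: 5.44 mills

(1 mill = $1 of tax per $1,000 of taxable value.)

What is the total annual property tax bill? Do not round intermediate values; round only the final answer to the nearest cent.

Assessed value = $1,965,700 × 0.784 = $1,541,108.8
Disability exemption = min($94,000, 20% × $1,541,108.8) = min($94,000, $308,221.76) = $94,000 (dollar cap binds)
Taxable value = $1,541,108.8 − $58,000 − $94,000 = $1,389,108.8
Willowmere USD: $1,389,108.8 × 0.02416 = $33,560.868608
Community College District: $1,389,108.8 × 0.00544 = $7,556.751872
Total = $41,117.62048

$41,117.62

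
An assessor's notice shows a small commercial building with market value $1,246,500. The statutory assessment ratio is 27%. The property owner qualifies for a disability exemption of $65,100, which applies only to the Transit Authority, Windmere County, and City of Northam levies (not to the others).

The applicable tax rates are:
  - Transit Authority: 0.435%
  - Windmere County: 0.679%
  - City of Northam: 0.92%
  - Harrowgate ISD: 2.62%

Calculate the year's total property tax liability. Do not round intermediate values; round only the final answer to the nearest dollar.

$14,339

Assessed value = $1,246,500 × 0.27 = $336,555
Transit Authority: ($336,555 − $65,100) × 0.00435 = $271,455 × 0.00435 = $1,180.82925
Windmere County: ($336,555 − $65,100) × 0.00679 = $271,455 × 0.00679 = $1,843.17945
City of Northam: ($336,555 − $65,100) × 0.0092 = $271,455 × 0.0092 = $2,497.386
Harrowgate ISD: $336,555 × 0.0262 = $8,817.741
Total = $14,339.1357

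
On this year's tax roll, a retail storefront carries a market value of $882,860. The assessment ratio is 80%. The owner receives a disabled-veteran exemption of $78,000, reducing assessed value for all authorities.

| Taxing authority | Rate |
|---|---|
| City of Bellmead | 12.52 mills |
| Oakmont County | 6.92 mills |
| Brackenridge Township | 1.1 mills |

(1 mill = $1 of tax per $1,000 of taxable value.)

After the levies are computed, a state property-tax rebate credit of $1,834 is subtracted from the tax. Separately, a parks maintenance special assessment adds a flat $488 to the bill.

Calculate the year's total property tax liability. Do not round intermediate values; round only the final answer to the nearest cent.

$11,559.04

Assessed value = $882,860 × 0.8 = $706,288
Taxable value = $706,288 − $78,000 = $628,288
City of Bellmead: $628,288 × 0.01252 = $7,866.16576
Oakmont County: $628,288 × 0.00692 = $4,347.75296
Brackenridge Township: $628,288 × 0.0011 = $691.1168
Levies subtotal = $12,905.03552
After credit = $12,905.03552 − $1,834 = $11,071.03552
Total = $11,071.03552 + $488 = $11,559.03552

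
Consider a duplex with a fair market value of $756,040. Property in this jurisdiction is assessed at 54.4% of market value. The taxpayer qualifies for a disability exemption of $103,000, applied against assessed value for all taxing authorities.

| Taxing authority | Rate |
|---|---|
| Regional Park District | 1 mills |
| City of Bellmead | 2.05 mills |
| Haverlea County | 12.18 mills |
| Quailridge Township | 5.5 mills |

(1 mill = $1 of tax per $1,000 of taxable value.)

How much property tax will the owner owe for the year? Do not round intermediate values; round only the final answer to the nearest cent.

$6,390.76

Assessed value = $756,040 × 0.544 = $411,285.76
Taxable value = $411,285.76 − $103,000 = $308,285.76
Regional Park District: $308,285.76 × 0.001 = $308.28576
City of Bellmead: $308,285.76 × 0.00205 = $631.985808
Haverlea County: $308,285.76 × 0.01218 = $3,754.9205568
Quailridge Township: $308,285.76 × 0.0055 = $1,695.57168
Total = $308.28576 + $631.985808 + $3,754.9205568 + $1,695.57168 = $6,390.7638048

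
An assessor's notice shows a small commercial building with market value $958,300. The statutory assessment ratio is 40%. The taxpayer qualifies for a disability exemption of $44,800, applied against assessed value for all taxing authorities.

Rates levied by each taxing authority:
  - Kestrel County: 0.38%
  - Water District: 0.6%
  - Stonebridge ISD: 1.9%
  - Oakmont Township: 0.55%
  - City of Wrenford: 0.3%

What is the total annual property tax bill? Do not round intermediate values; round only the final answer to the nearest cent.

$12,626.80

Assessed value = $958,300 × 0.4 = $383,320
Taxable value = $383,320 − $44,800 = $338,520
Kestrel County: $338,520 × 0.0038 = $1,286.376
Water District: $338,520 × 0.006 = $2,031.12
Stonebridge ISD: $338,520 × 0.019 = $6,431.88
Oakmont Township: $338,520 × 0.0055 = $1,861.86
City of Wrenford: $338,520 × 0.003 = $1,015.56
Total = $1,286.376 + $2,031.12 + $6,431.88 + $1,861.86 + $1,015.56 = $12,626.796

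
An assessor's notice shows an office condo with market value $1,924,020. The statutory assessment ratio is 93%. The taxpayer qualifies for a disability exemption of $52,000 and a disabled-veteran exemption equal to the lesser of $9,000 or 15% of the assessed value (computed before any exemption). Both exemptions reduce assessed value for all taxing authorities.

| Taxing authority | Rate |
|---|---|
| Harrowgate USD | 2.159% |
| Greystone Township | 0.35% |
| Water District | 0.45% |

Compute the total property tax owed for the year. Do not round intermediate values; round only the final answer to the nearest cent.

$51,141.54

Assessed value = $1,924,020 × 0.93 = $1,789,338.6
Disabled-veteran exemption = min($9,000, 15% × $1,789,338.6) = min($9,000, $268,400.79) = $9,000 (dollar cap binds)
Taxable value = $1,789,338.6 − $52,000 − $9,000 = $1,728,338.6
Harrowgate USD: $1,728,338.6 × 0.02159 = $37,314.830374
Greystone Township: $1,728,338.6 × 0.0035 = $6,049.1851
Water District: $1,728,338.6 × 0.0045 = $7,777.5237
Total = $51,141.539174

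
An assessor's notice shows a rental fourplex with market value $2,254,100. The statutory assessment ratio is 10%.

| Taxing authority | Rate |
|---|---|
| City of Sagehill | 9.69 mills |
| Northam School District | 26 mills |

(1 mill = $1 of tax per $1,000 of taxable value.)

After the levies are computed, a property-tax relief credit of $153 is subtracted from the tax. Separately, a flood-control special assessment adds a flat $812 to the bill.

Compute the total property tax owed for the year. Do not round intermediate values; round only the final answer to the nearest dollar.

Assessed value = $2,254,100 × 0.1 = $225,410
City of Sagehill: $225,410 × 0.00969 = $2,184.2229
Northam School District: $225,410 × 0.026 = $5,860.66
Levies subtotal = $8,044.8829
After credit = $8,044.8829 − $153 = $7,891.8829
Total = $7,891.8829 + $812 = $8,703.8829

$8,704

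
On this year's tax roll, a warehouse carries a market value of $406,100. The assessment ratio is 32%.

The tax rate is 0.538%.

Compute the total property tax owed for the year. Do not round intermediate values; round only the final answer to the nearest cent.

$699.14

Assessed value = $406,100 × 0.32 = $129,952
Tax = $129,952 × 0.00538 = $699.14176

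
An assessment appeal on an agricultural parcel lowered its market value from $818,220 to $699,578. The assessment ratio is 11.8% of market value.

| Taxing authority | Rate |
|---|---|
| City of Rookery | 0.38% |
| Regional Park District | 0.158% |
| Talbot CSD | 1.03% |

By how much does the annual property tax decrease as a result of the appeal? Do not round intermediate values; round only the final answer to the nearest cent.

$219.52

Old assessed value = $818,220 × 0.118 = $96,549.96
New assessed value = $699,578 × 0.118 = $82,550.204
Combined rate = 0.0038 + 0.00158 + 0.0103 = 0.01568
Old tax = $96,549.96 × 0.01568 = $1,513.9033728
New tax = $82,550.204 × 0.01568 = $1,294.38719872
Reduction = $1,513.9033728 − $1,294.38719872 = $219.51617408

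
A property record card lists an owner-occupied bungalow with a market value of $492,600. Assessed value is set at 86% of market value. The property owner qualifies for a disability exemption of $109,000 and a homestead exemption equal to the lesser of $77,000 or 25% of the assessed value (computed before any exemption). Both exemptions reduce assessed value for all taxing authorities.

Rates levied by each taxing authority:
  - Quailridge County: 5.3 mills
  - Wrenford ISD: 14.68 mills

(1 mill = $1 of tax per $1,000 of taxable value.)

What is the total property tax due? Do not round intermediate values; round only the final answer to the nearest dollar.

$4,748

Assessed value = $492,600 × 0.86 = $423,636
Homestead exemption = min($77,000, 25% × $423,636) = min($77,000, $105,909) = $77,000 (dollar cap binds)
Taxable value = $423,636 − $109,000 − $77,000 = $237,636
Quailridge County: $237,636 × 0.0053 = $1,259.4708
Wrenford ISD: $237,636 × 0.01468 = $3,488.49648
Total = $4,747.96728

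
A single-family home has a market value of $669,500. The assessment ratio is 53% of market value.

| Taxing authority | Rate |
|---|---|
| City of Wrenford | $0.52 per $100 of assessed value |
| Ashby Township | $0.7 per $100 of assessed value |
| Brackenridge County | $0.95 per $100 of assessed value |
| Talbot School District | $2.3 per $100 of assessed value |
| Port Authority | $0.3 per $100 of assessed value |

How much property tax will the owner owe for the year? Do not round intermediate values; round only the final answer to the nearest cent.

Assessed value = $669,500 × 0.53 = $354,835
City of Wrenford: $354,835 × 0.0052 = $1,845.142
Ashby Township: $354,835 × 0.007 = $2,483.845
Brackenridge County: $354,835 × 0.0095 = $3,370.9325
Talbot School District: $354,835 × 0.023 = $8,161.205
Port Authority: $354,835 × 0.003 = $1,064.505
Total = $1,845.142 + $2,483.845 + $3,370.9325 + $8,161.205 + $1,064.505 = $16,925.6295

$16,925.63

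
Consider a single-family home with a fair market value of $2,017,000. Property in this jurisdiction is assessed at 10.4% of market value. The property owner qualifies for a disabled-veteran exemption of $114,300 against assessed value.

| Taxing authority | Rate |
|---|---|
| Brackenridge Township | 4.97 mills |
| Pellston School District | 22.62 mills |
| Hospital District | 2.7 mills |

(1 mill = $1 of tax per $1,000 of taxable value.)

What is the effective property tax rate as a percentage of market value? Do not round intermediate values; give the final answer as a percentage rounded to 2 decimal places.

0.14%

Assessed value = $2,017,000 × 0.104 = $209,768
Taxable value = $209,768 − $114,300 = $95,468
Brackenridge Township: $95,468 × 0.00497 = $474.47596
Pellston School District: $95,468 × 0.02262 = $2,159.48616
Hospital District: $95,468 × 0.0027 = $257.7636
Total tax = $2,891.72572
Effective rate = $2,891.72572 ÷ $2,017,000 = 0.14% of market value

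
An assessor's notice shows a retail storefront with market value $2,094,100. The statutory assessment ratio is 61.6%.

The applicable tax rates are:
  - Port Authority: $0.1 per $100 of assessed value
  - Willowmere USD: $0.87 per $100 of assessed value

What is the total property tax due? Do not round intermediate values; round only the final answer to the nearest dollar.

Assessed value = $2,094,100 × 0.616 = $1,289,965.6
Port Authority: $1,289,965.6 × 0.001 = $1,289.9656
Willowmere USD: $1,289,965.6 × 0.0087 = $11,222.70072
Total = $1,289.9656 + $11,222.70072 = $12,512.66632

$12,513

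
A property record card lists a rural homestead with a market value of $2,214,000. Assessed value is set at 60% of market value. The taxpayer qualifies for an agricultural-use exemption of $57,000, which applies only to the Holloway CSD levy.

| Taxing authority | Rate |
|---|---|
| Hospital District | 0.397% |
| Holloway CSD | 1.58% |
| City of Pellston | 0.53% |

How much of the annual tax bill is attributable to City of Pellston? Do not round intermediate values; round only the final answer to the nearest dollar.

Assessed value = $2,214,000 × 0.6 = $1,328,400
City of Pellston taxable value = $1,328,400 (exemption does not apply)
City of Pellston levy = $1,328,400 × 0.0053 = $7,040.52

$7,041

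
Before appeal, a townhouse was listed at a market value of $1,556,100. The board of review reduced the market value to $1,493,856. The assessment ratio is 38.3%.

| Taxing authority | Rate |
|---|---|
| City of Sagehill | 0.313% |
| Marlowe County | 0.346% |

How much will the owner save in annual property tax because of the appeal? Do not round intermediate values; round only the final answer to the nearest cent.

$157.10

Old assessed value = $1,556,100 × 0.383 = $595,986.3
New assessed value = $1,493,856 × 0.383 = $572,146.848
Combined rate = 0.00313 + 0.00346 = 0.00659
Old tax = $595,986.3 × 0.00659 = $3,927.549717
New tax = $572,146.848 × 0.00659 = $3,770.44772832
Reduction = $3,927.549717 − $3,770.44772832 = $157.10198868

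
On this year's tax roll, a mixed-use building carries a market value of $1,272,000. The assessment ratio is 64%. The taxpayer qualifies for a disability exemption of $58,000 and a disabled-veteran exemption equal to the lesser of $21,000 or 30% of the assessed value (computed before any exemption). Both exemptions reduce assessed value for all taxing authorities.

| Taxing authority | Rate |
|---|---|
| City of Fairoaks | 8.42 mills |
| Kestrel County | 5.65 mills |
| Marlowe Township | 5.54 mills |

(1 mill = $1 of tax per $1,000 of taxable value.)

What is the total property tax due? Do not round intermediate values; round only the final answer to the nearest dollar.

$14,415

Assessed value = $1,272,000 × 0.64 = $814,080
Disabled-veteran exemption = min($21,000, 30% × $814,080) = min($21,000, $244,224) = $21,000 (dollar cap binds)
Taxable value = $814,080 − $58,000 − $21,000 = $735,080
City of Fairoaks: $735,080 × 0.00842 = $6,189.3736
Kestrel County: $735,080 × 0.00565 = $4,153.202
Marlowe Township: $735,080 × 0.00554 = $4,072.3432
Total = $14,414.9188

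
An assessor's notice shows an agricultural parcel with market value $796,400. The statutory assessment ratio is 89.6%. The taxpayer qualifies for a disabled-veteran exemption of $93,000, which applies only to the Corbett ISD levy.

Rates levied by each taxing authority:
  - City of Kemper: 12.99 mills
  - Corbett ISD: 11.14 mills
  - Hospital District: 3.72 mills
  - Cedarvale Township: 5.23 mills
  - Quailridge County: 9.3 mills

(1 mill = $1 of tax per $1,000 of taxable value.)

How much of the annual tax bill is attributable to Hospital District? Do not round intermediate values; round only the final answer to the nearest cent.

$2,654.50

Assessed value = $796,400 × 0.896 = $713,574.4
Hospital District taxable value = $713,574.4 (exemption does not apply)
Hospital District levy = $713,574.4 × 0.00372 = $2,654.496768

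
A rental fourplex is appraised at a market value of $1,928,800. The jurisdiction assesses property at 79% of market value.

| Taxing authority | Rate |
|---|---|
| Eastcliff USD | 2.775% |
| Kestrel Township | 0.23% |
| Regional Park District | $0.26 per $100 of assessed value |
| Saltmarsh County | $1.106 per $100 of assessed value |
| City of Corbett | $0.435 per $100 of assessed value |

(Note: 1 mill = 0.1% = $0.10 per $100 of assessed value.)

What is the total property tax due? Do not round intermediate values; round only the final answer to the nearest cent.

Assessed value = $1,928,800 × 0.79 = $1,523,752
Eastcliff USD: $1,523,752 × 0.02775 = $42,284.118
Kestrel Township: $1,523,752 × 0.0023 = $3,504.6296
Regional Park District: $1,523,752 × 0.0026 = $3,961.7552
Saltmarsh County: $1,523,752 × 0.01106 = $16,852.69712
City of Corbett: $1,523,752 × 0.00435 = $6,628.3212
Total = $73,231.52112

$73,231.52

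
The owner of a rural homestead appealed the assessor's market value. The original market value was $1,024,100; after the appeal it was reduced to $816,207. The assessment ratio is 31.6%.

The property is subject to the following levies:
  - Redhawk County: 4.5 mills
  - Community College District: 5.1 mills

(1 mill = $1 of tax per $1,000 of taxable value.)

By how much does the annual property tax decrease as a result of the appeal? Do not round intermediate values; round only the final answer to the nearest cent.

$630.66

Old assessed value = $1,024,100 × 0.316 = $323,615.6
New assessed value = $816,207 × 0.316 = $257,921.412
Combined rate = 0.0045 + 0.0051 = 0.0096
Old tax = $323,615.6 × 0.0096 = $3,106.70976
New tax = $257,921.412 × 0.0096 = $2,476.0455552
Reduction = $3,106.70976 − $2,476.0455552 = $630.6642048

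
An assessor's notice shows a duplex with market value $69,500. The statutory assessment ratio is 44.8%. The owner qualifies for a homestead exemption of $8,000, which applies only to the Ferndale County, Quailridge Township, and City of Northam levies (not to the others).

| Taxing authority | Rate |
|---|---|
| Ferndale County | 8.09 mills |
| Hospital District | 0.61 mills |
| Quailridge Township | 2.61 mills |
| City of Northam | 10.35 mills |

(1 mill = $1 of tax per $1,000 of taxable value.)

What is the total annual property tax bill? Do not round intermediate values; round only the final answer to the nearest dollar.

Assessed value = $69,500 × 0.448 = $31,136
Ferndale County: ($31,136 − $8,000) × 0.00809 = $23,136 × 0.00809 = $187.17024
Hospital District: $31,136 × 0.00061 = $18.99296
Quailridge Township: ($31,136 − $8,000) × 0.00261 = $23,136 × 0.00261 = $60.38496
City of Northam: ($31,136 − $8,000) × 0.01035 = $23,136 × 0.01035 = $239.4576
Total = $506.00576

$506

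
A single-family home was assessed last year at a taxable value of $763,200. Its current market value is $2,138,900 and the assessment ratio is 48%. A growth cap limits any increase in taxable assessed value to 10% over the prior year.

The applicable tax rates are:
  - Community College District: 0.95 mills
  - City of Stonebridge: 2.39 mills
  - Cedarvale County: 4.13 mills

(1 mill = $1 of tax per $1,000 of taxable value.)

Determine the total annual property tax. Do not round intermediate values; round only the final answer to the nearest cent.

Uncapped assessed value = $2,138,900 × 0.48 = $1,026,672
Cap limit = $763,200 × 1.1 = $839,520
Taxable assessed value = min($1,026,672, $839,520) = $839,520 (cap binds)
Community College District: $839,520 × 0.00095 = $797.544
City of Stonebridge: $839,520 × 0.00239 = $2,006.4528
Cedarvale County: $839,520 × 0.00413 = $3,467.2176
Total = $6,271.2144

$6,271.21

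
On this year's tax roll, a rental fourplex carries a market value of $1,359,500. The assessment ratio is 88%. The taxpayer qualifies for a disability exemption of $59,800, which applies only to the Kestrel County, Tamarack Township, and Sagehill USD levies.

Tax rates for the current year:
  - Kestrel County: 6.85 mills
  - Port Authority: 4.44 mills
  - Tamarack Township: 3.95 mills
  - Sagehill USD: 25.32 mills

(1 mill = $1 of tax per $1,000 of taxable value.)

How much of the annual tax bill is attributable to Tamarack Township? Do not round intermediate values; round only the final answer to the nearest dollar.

$4,489

Assessed value = $1,359,500 × 0.88 = $1,196,360
Tamarack Township taxable value = $1,196,360 − $59,800 = $1,136,560
Tamarack Township levy = $1,136,560 × 0.00395 = $4,489.412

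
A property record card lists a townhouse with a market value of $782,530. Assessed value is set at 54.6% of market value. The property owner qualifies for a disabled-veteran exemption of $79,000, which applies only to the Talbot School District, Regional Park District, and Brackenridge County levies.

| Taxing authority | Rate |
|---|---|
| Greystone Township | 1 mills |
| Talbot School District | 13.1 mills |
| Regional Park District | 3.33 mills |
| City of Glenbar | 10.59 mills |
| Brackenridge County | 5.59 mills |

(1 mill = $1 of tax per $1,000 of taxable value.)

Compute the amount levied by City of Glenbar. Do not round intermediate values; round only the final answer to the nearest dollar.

Assessed value = $782,530 × 0.546 = $427,261.38
City of Glenbar taxable value = $427,261.38 (exemption does not apply)
City of Glenbar levy = $427,261.38 × 0.01059 = $4,524.6980142

$4,525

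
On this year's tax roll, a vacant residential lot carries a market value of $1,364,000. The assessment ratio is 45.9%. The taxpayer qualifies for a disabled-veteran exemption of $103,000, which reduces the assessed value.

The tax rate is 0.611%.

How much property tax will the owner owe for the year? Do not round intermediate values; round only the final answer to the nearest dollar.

$3,196

Assessed value = $1,364,000 × 0.459 = $626,076
Taxable value = $626,076 − $103,000 = $523,076
Tax = $523,076 × 0.00611 = $3,195.99436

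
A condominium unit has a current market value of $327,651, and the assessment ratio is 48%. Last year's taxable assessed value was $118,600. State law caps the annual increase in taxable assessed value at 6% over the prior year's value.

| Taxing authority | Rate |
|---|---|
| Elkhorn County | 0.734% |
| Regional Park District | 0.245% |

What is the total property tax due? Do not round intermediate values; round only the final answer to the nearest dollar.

$1,231

Uncapped assessed value = $327,651 × 0.48 = $157,272.48
Cap limit = $118,600 × 1.06 = $125,716
Taxable assessed value = min($157,272.48, $125,716) = $125,716 (cap binds)
Elkhorn County: $125,716 × 0.00734 = $922.75544
Regional Park District: $125,716 × 0.00245 = $308.0042
Total = $1,230.75964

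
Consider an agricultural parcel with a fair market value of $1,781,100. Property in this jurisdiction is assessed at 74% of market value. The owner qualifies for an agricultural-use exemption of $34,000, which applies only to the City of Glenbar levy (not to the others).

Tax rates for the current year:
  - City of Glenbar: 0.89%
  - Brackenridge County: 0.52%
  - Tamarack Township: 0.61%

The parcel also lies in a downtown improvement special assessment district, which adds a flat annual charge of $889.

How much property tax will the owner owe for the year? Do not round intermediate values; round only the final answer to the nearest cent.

Assessed value = $1,781,100 × 0.74 = $1,318,014
City of Glenbar: ($1,318,014 − $34,000) × 0.0089 = $1,284,014 × 0.0089 = $11,427.7246
Brackenridge County: $1,318,014 × 0.0052 = $6,853.6728
Tamarack Township: $1,318,014 × 0.0061 = $8,039.8854
Levies subtotal = $26,321.2828
Total = $26,321.2828 + $889 = $27,210.2828

$27,210.28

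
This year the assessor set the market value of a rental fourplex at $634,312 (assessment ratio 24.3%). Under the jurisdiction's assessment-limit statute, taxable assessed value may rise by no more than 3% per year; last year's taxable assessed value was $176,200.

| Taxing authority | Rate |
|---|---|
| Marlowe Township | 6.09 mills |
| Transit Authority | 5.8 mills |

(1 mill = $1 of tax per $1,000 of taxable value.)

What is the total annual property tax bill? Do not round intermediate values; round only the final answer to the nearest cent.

Uncapped assessed value = $634,312 × 0.243 = $154,137.816
Cap limit = $176,200 × 1.03 = $181,486
Taxable assessed value = min($154,137.816, $181,486) = $154,137.816 (cap does not bind)
Marlowe Township: $154,137.816 × 0.00609 = $938.69929944
Transit Authority: $154,137.816 × 0.0058 = $893.9993328
Total = $1,832.69863224

$1,832.70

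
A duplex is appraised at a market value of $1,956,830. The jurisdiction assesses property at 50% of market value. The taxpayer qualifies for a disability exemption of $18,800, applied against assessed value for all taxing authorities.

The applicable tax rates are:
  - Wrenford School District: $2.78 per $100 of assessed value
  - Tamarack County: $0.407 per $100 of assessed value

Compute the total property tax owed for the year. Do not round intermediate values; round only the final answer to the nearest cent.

$30,582.93

Assessed value = $1,956,830 × 0.5 = $978,415
Taxable value = $978,415 − $18,800 = $959,615
Wrenford School District: $959,615 × 0.0278 = $26,677.297
Tamarack County: $959,615 × 0.00407 = $3,905.63305
Total = $26,677.297 + $3,905.63305 = $30,582.93005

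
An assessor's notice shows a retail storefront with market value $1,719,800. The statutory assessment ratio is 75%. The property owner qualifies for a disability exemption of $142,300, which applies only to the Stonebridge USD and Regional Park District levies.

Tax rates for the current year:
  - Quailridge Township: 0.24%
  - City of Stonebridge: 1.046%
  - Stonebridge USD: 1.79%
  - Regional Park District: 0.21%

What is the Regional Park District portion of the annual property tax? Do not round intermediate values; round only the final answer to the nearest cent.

Assessed value = $1,719,800 × 0.75 = $1,289,850
Regional Park District taxable value = $1,289,850 − $142,300 = $1,147,550
Regional Park District levy = $1,147,550 × 0.0021 = $2,409.855

$2,409.86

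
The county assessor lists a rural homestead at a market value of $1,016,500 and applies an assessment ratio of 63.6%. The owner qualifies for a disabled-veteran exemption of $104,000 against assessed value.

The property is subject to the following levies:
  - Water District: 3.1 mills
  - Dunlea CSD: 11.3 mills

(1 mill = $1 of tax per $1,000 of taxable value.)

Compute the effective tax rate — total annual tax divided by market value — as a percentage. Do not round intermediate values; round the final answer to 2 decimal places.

0.77%

Assessed value = $1,016,500 × 0.636 = $646,494
Taxable value = $646,494 − $104,000 = $542,494
Water District: $542,494 × 0.0031 = $1,681.7314
Dunlea CSD: $542,494 × 0.0113 = $6,130.1822
Total tax = $7,811.9136
Effective rate = $7,811.9136 ÷ $1,016,500 = 0.77% of market value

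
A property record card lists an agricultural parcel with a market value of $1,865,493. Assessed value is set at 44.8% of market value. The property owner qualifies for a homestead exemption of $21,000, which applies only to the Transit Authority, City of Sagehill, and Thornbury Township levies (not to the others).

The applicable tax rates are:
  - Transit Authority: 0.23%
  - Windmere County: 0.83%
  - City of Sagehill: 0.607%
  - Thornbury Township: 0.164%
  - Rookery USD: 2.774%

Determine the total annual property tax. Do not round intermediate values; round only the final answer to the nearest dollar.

$38,276

Assessed value = $1,865,493 × 0.448 = $835,740.864
Transit Authority: ($835,740.864 − $21,000) × 0.0023 = $814,740.864 × 0.0023 = $1,873.9039872
Windmere County: $835,740.864 × 0.0083 = $6,936.6491712
City of Sagehill: ($835,740.864 − $21,000) × 0.00607 = $814,740.864 × 0.00607 = $4,945.47704448
Thornbury Township: ($835,740.864 − $21,000) × 0.00164 = $814,740.864 × 0.00164 = $1,336.17501696
Rookery USD: $835,740.864 × 0.02774 = $23,183.45156736
Total = $38,275.6567872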